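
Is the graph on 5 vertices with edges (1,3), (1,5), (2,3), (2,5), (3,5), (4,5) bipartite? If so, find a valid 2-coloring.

Step 1: Attempt 2-coloring using BFS:
  Start at vertex 1, assign color 0
  Color vertex 3 with color 1 (neighbor of 1)
  Color vertex 5 with color 1 (neighbor of 1)
  Color vertex 2 with color 0 (neighbor of 3)

Step 2: Conflict found! Vertices 3 and 5 are adjacent but have the same color.
This means the graph contains an odd cycle.

The graph is NOT bipartite.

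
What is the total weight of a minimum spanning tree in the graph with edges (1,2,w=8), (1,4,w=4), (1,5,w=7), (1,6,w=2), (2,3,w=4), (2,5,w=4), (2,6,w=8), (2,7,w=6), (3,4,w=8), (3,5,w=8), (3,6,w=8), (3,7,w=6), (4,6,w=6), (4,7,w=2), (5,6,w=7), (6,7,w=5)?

Apply Kruskal's algorithm (sort edges by weight, add if no cycle):

Sorted edges by weight:
  (1,6) w=2
  (4,7) w=2
  (1,4) w=4
  (2,3) w=4
  (2,5) w=4
  (6,7) w=5
  (2,7) w=6
  (3,7) w=6
  (4,6) w=6
  (1,5) w=7
  (5,6) w=7
  (1,2) w=8
  (2,6) w=8
  (3,6) w=8
  (3,4) w=8
  (3,5) w=8

Add edge (1,6) w=2 -- no cycle. Running total: 2
Add edge (4,7) w=2 -- no cycle. Running total: 4
Add edge (1,4) w=4 -- no cycle. Running total: 8
Add edge (2,3) w=4 -- no cycle. Running total: 12
Add edge (2,5) w=4 -- no cycle. Running total: 16
Skip edge (6,7) w=5 -- would create cycle
Add edge (2,7) w=6 -- no cycle. Running total: 22

MST edges: (1,6,w=2), (4,7,w=2), (1,4,w=4), (2,3,w=4), (2,5,w=4), (2,7,w=6)
Total MST weight: 2 + 2 + 4 + 4 + 4 + 6 = 22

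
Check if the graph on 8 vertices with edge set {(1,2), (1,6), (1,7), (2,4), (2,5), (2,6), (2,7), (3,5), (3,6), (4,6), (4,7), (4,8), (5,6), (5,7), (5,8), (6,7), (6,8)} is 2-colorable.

Step 1: Attempt 2-coloring using BFS:
  Start at vertex 1, assign color 0
  Color vertex 2 with color 1 (neighbor of 1)
  Color vertex 6 with color 1 (neighbor of 1)
  Color vertex 7 with color 1 (neighbor of 1)
  Color vertex 4 with color 0 (neighbor of 2)
  Color vertex 5 with color 0 (neighbor of 2)

Step 2: Conflict found! Vertices 2 and 6 are adjacent but have the same color.
This means the graph contains an odd cycle.

The graph is NOT bipartite.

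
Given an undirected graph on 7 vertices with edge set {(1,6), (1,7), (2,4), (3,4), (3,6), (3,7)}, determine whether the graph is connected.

Step 1: Build adjacency list from edges:
  1: 6, 7
  2: 4
  3: 4, 6, 7
  4: 2, 3
  5: (none)
  6: 1, 3
  7: 1, 3

Step 2: Run BFS/DFS from vertex 1:
  Visited: {1, 6, 7, 3, 4, 2}
  Reached 6 of 7 vertices

Step 3: Only 6 of 7 vertices reached. Graph is disconnected.
Connected components: {1, 2, 3, 4, 6, 7}, {5}
Answer: No, the graph is not connected (2 components).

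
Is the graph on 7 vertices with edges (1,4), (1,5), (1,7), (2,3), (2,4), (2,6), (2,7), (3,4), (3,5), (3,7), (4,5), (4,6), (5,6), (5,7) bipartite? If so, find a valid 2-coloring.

Step 1: Attempt 2-coloring using BFS:
  Start at vertex 1, assign color 0
  Color vertex 4 with color 1 (neighbor of 1)
  Color vertex 5 with color 1 (neighbor of 1)
  Color vertex 7 with color 1 (neighbor of 1)
  Color vertex 2 with color 0 (neighbor of 4)
  Color vertex 3 with color 0 (neighbor of 4)

Step 2: Conflict found! Vertices 4 and 5 are adjacent but have the same color.
This means the graph contains an odd cycle.

The graph is NOT bipartite.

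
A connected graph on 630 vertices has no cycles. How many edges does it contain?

A tree on n vertices always has exactly n - 1 edges.
For n = 630: edges = 630 - 1 = 629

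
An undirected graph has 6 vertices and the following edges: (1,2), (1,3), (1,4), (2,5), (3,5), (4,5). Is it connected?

Step 1: Build adjacency list from edges:
  1: 2, 3, 4
  2: 1, 5
  3: 1, 5
  4: 1, 5
  5: 2, 3, 4
  6: (none)

Step 2: Run BFS/DFS from vertex 1:
  Visited: {1, 2, 3, 4, 5}
  Reached 5 of 6 vertices

Step 3: Only 5 of 6 vertices reached. Graph is disconnected.
Connected components: {1, 2, 3, 4, 5}, {6}
Answer: No, the graph is not connected (2 components).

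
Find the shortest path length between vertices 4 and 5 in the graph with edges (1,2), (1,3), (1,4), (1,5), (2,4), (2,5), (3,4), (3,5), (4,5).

Step 1: Build adjacency list:
  1: 2, 3, 4, 5
  2: 1, 4, 5
  3: 1, 4, 5
  4: 1, 2, 3, 5
  5: 1, 2, 3, 4

Step 2: BFS from vertex 4 to find shortest path to 5:
  vertex 1 reached at distance 1
  vertex 2 reached at distance 1
  vertex 3 reached at distance 1
  vertex 5 reached at distance 1

Step 3: Shortest path: 4 -> 5
Path length: 1 edge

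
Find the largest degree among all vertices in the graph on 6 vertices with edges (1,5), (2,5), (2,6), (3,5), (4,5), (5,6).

Step 1: Count edges incident to each vertex:
  deg(1) = 1 (neighbors: 5)
  deg(2) = 2 (neighbors: 5, 6)
  deg(3) = 1 (neighbors: 5)
  deg(4) = 1 (neighbors: 5)
  deg(5) = 5 (neighbors: 1, 2, 3, 4, 6)
  deg(6) = 2 (neighbors: 2, 5)

Step 2: Find maximum:
  max(1, 2, 1, 1, 5, 2) = 5 (vertex 5)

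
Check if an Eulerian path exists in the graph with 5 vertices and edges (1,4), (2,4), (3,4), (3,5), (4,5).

Step 1: Find the degree of each vertex:
  deg(1) = 1
  deg(2) = 1
  deg(3) = 2
  deg(4) = 4
  deg(5) = 2

Step 2: Count vertices with odd degree:
  Odd-degree vertices: 1, 2 (2 total)

Step 3: Apply Euler's theorem:
  - Eulerian circuit exists iff graph is connected and all vertices have even degree
  - Eulerian path exists iff graph is connected and has 0 or 2 odd-degree vertices

Graph is connected with exactly 2 odd-degree vertices (1, 2).
Eulerian path exists (starting and ending at the odd-degree vertices), but no Eulerian circuit.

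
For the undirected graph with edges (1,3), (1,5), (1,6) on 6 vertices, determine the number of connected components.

Step 1: Build adjacency list from edges:
  1: 3, 5, 6
  2: (none)
  3: 1
  4: (none)
  5: 1
  6: 1

Step 2: Run BFS/DFS from vertex 1:
  Visited: {1, 3, 5, 6}
  Reached 4 of 6 vertices

Step 3: Only 4 of 6 vertices reached. Graph is disconnected.
Connected components: {1, 3, 5, 6}, {2}, {4}
Number of connected components: 3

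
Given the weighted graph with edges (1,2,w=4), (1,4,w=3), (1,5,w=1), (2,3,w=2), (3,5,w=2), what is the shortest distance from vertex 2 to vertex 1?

Step 1: Build adjacency list with weights:
  1: 2(w=4), 4(w=3), 5(w=1)
  2: 1(w=4), 3(w=2)
  3: 2(w=2), 5(w=2)
  4: 1(w=3)
  5: 1(w=1), 3(w=2)

Step 2: Apply Dijkstra's algorithm from vertex 2:
  Visit vertex 2 (distance=0)
    Update dist[1] = 4
    Update dist[3] = 2
  Visit vertex 3 (distance=2)
    Update dist[5] = 4
  Visit vertex 1 (distance=4)
    Update dist[4] = 7

Step 3: Shortest path: 2 -> 1
Total weight: 4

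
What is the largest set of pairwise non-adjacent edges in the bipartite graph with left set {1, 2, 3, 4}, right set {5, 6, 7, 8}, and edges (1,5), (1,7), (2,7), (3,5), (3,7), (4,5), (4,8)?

Step 1: List the neighbors of each left vertex:
  1: 5, 7
  2: 7
  3: 5, 7
  4: 5, 8

Step 2: Greedily match left vertices, then look for augmenting paths:
  Match 1 -- 5
  Match 2 -- 7
  Match 4 -- 8
  No augmenting path remains.

Step 3: Verify this is maximum:
  Matching has size 3. The vertex set {4, 5, 7} covers every edge and has size 3; any matching has at most one edge per cover vertex, so 3 is maximum (König's theorem).

Maximum matching: {(1,5), (2,7), (4,8)}
Size: 3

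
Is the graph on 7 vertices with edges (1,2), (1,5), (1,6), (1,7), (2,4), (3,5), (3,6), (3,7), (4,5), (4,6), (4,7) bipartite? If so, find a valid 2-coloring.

Step 1: Attempt 2-coloring using BFS:
  Start at vertex 1, assign color 0
  Color vertex 2 with color 1 (neighbor of 1)
  Color vertex 5 with color 1 (neighbor of 1)
  Color vertex 6 with color 1 (neighbor of 1)
  Color vertex 7 with color 1 (neighbor of 1)
  Color vertex 4 with color 0 (neighbor of 2)
  Color vertex 3 with color 0 (neighbor of 5)

Step 2: 2-coloring succeeded. No conflicts found.
  Set A (color 0): {1, 3, 4}
  Set B (color 1): {2, 5, 6, 7}

The graph is bipartite with partition {1, 3, 4}, {2, 5, 6, 7}.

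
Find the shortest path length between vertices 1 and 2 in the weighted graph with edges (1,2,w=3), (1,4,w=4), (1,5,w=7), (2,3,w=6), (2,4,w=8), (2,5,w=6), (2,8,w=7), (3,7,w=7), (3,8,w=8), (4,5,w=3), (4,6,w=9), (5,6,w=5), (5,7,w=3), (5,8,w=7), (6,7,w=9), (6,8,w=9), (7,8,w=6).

Step 1: Build adjacency list with weights:
  1: 2(w=3), 4(w=4), 5(w=7)
  2: 1(w=3), 3(w=6), 4(w=8), 5(w=6), 8(w=7)
  3: 2(w=6), 7(w=7), 8(w=8)
  4: 1(w=4), 2(w=8), 5(w=3), 6(w=9)
  5: 1(w=7), 2(w=6), 4(w=3), 6(w=5), 7(w=3), 8(w=7)
  6: 4(w=9), 5(w=5), 7(w=9), 8(w=9)
  7: 3(w=7), 5(w=3), 6(w=9), 8(w=6)
  8: 2(w=7), 3(w=8), 5(w=7), 6(w=9), 7(w=6)

Step 2: Apply Dijkstra's algorithm from vertex 1:
  Visit vertex 1 (distance=0)
    Update dist[2] = 3
    Update dist[4] = 4
    Update dist[5] = 7
  Visit vertex 2 (distance=3)
    Update dist[3] = 9
    Update dist[8] = 10

Step 3: Shortest path: 1 -> 2
Total weight: 3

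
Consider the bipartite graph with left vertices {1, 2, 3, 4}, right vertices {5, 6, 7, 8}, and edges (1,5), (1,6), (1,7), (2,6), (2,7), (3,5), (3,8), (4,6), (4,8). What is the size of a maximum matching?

Step 1: List the neighbors of each left vertex:
  1: 5, 6, 7
  2: 6, 7
  3: 5, 8
  4: 6, 8

Step 2: Greedily match left vertices, then look for augmenting paths:
  Match 1 -- 5
  Match 2 -- 7
  Match 3 -- 8
  Match 4 -- 6
  No augmenting path remains.

Step 3: Verify this is maximum:
  Matching size 4 = min(|L|, |R|) = min(4, 4), which is an upper bound, so this matching is maximum.

Maximum matching: {(1,5), (2,7), (3,8), (4,6)}
Size: 4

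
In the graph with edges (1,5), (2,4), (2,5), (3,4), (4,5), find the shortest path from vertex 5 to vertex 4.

Step 1: Build adjacency list:
  1: 5
  2: 4, 5
  3: 4
  4: 2, 3, 5
  5: 1, 2, 4

Step 2: BFS from vertex 5 to find shortest path to 4:
  vertex 1 reached at distance 1
  vertex 2 reached at distance 1
  vertex 4 reached at distance 1

Step 3: Shortest path: 5 -> 4
Path length: 1 edge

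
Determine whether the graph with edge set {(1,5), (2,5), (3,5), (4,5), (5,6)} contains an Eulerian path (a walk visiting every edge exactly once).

Step 1: Find the degree of each vertex:
  deg(1) = 1
  deg(2) = 1
  deg(3) = 1
  deg(4) = 1
  deg(5) = 5
  deg(6) = 1

Step 2: Count vertices with odd degree:
  Odd-degree vertices: 1, 2, 3, 4, 5, 6 (6 total)

Step 3: Apply Euler's theorem:
  - Eulerian circuit exists iff graph is connected and all vertices have even degree
  - Eulerian path exists iff graph is connected and has 0 or 2 odd-degree vertices

Graph has 6 odd-degree vertices (need 0 or 2).
Neither Eulerian path nor Eulerian circuit exists.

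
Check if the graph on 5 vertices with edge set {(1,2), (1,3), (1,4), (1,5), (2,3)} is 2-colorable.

Step 1: Attempt 2-coloring using BFS:
  Start at vertex 1, assign color 0
  Color vertex 2 with color 1 (neighbor of 1)
  Color vertex 3 with color 1 (neighbor of 1)
  Color vertex 4 with color 1 (neighbor of 1)
  Color vertex 5 with color 1 (neighbor of 1)

Step 2: Conflict found! Vertices 2 and 3 are adjacent but have the same color.
This means the graph contains an odd cycle.

The graph is NOT bipartite.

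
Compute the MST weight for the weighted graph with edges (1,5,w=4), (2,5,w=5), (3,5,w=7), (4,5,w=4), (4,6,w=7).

Apply Kruskal's algorithm (sort edges by weight, add if no cycle):

Sorted edges by weight:
  (1,5) w=4
  (4,5) w=4
  (2,5) w=5
  (3,5) w=7
  (4,6) w=7

Add edge (1,5) w=4 -- no cycle. Running total: 4
Add edge (4,5) w=4 -- no cycle. Running total: 8
Add edge (2,5) w=5 -- no cycle. Running total: 13
Add edge (3,5) w=7 -- no cycle. Running total: 20
Add edge (4,6) w=7 -- no cycle. Running total: 27

MST edges: (1,5,w=4), (4,5,w=4), (2,5,w=5), (3,5,w=7), (4,6,w=7)
Total MST weight: 4 + 4 + 5 + 7 + 7 = 27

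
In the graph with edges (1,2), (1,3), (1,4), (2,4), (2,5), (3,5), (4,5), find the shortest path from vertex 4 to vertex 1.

Step 1: Build adjacency list:
  1: 2, 3, 4
  2: 1, 4, 5
  3: 1, 5
  4: 1, 2, 5
  5: 2, 3, 4

Step 2: BFS from vertex 4 to find shortest path to 1:
  vertex 1 reached at distance 1

Step 3: Shortest path: 4 -> 1
Path length: 1 edge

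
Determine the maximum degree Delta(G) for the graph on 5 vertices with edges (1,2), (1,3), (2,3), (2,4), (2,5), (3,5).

Step 1: Count edges incident to each vertex:
  deg(1) = 2 (neighbors: 2, 3)
  deg(2) = 4 (neighbors: 1, 3, 4, 5)
  deg(3) = 3 (neighbors: 1, 2, 5)
  deg(4) = 1 (neighbors: 2)
  deg(5) = 2 (neighbors: 2, 3)

Step 2: Find maximum:
  max(2, 4, 3, 1, 2) = 4 (vertex 2)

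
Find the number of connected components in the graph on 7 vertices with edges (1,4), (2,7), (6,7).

Step 1: Build adjacency list from edges:
  1: 4
  2: 7
  3: (none)
  4: 1
  5: (none)
  6: 7
  7: 2, 6

Step 2: Run BFS/DFS from vertex 1:
  Visited: {1, 4}
  Reached 2 of 7 vertices

Step 3: Only 2 of 7 vertices reached. Graph is disconnected.
Connected components: {1, 4}, {2, 6, 7}, {3}, {5}
Number of connected components: 4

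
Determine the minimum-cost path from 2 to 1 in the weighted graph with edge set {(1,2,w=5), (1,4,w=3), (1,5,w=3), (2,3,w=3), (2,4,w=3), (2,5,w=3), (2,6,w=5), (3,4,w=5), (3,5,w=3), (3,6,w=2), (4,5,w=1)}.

Step 1: Build adjacency list with weights:
  1: 2(w=5), 4(w=3), 5(w=3)
  2: 1(w=5), 3(w=3), 4(w=3), 5(w=3), 6(w=5)
  3: 2(w=3), 4(w=5), 5(w=3), 6(w=2)
  4: 1(w=3), 2(w=3), 3(w=5), 5(w=1)
  5: 1(w=3), 2(w=3), 3(w=3), 4(w=1)
  6: 2(w=5), 3(w=2)

Step 2: Apply Dijkstra's algorithm from vertex 2:
  Visit vertex 2 (distance=0)
    Update dist[1] = 5
    Update dist[3] = 3
    Update dist[4] = 3
    Update dist[5] = 3
    Update dist[6] = 5
  Visit vertex 3 (distance=3)
  Visit vertex 4 (distance=3)
  Visit vertex 5 (distance=3)
  Visit vertex 1 (distance=5)

Step 3: Shortest path: 2 -> 1
Total weight: 5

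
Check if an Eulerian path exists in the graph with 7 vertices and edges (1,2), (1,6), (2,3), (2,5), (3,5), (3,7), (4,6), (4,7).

Step 1: Find the degree of each vertex:
  deg(1) = 2
  deg(2) = 3
  deg(3) = 3
  deg(4) = 2
  deg(5) = 2
  deg(6) = 2
  deg(7) = 2

Step 2: Count vertices with odd degree:
  Odd-degree vertices: 2, 3 (2 total)

Step 3: Apply Euler's theorem:
  - Eulerian circuit exists iff graph is connected and all vertices have even degree
  - Eulerian path exists iff graph is connected and has 0 or 2 odd-degree vertices

Graph is connected with exactly 2 odd-degree vertices (2, 3).
Eulerian path exists (starting and ending at the odd-degree vertices), but no Eulerian circuit.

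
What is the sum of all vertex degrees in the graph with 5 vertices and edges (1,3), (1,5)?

Step 1: Count edges incident to each vertex:
  deg(1) = 2 (neighbors: 3, 5)
  deg(2) = 0 (neighbors: none)
  deg(3) = 1 (neighbors: 1)
  deg(4) = 0 (neighbors: none)
  deg(5) = 1 (neighbors: 1)

Step 2: Sum all degrees:
  2 + 0 + 1 + 0 + 1 = 4

Verification: sum of degrees = 2 * |E| = 2 * 2 = 4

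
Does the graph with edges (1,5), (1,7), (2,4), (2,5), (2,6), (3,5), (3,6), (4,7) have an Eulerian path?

Step 1: Find the degree of each vertex:
  deg(1) = 2
  deg(2) = 3
  deg(3) = 2
  deg(4) = 2
  deg(5) = 3
  deg(6) = 2
  deg(7) = 2

Step 2: Count vertices with odd degree:
  Odd-degree vertices: 2, 5 (2 total)

Step 3: Apply Euler's theorem:
  - Eulerian circuit exists iff graph is connected and all vertices have even degree
  - Eulerian path exists iff graph is connected and has 0 or 2 odd-degree vertices

Graph is connected with exactly 2 odd-degree vertices (2, 5).
Eulerian path exists (starting and ending at the odd-degree vertices), but no Eulerian circuit.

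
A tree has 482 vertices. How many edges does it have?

A tree on n vertices always has exactly n - 1 edges.
For n = 482: edges = 482 - 1 = 481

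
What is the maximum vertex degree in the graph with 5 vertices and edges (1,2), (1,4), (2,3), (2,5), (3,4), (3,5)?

Step 1: Count edges incident to each vertex:
  deg(1) = 2 (neighbors: 2, 4)
  deg(2) = 3 (neighbors: 1, 3, 5)
  deg(3) = 3 (neighbors: 2, 4, 5)
  deg(4) = 2 (neighbors: 1, 3)
  deg(5) = 2 (neighbors: 2, 3)

Step 2: Find maximum:
  max(2, 3, 3, 2, 2) = 3 (vertex 2)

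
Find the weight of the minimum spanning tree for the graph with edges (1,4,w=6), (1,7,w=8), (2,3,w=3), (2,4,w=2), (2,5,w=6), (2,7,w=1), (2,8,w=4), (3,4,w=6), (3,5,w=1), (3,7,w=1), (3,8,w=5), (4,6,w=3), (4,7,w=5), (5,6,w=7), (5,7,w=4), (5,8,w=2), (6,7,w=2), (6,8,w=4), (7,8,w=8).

Apply Kruskal's algorithm (sort edges by weight, add if no cycle):

Sorted edges by weight:
  (2,7) w=1
  (3,5) w=1
  (3,7) w=1
  (2,4) w=2
  (5,8) w=2
  (6,7) w=2
  (2,3) w=3
  (4,6) w=3
  (2,8) w=4
  (5,7) w=4
  (6,8) w=4
  (3,8) w=5
  (4,7) w=5
  (1,4) w=6
  (2,5) w=6
  (3,4) w=6
  (5,6) w=7
  (1,7) w=8
  (7,8) w=8

Add edge (2,7) w=1 -- no cycle. Running total: 1
Add edge (3,5) w=1 -- no cycle. Running total: 2
Add edge (3,7) w=1 -- no cycle. Running total: 3
Add edge (2,4) w=2 -- no cycle. Running total: 5
Add edge (5,8) w=2 -- no cycle. Running total: 7
Add edge (6,7) w=2 -- no cycle. Running total: 9
Skip edge (2,3) w=3 -- would create cycle
Skip edge (4,6) w=3 -- would create cycle
Skip edge (2,8) w=4 -- would create cycle
Skip edge (5,7) w=4 -- would create cycle
Skip edge (6,8) w=4 -- would create cycle
Skip edge (3,8) w=5 -- would create cycle
Skip edge (4,7) w=5 -- would create cycle
Add edge (1,4) w=6 -- no cycle. Running total: 15

MST edges: (2,7,w=1), (3,5,w=1), (3,7,w=1), (2,4,w=2), (5,8,w=2), (6,7,w=2), (1,4,w=6)
Total MST weight: 1 + 1 + 1 + 2 + 2 + 2 + 6 = 15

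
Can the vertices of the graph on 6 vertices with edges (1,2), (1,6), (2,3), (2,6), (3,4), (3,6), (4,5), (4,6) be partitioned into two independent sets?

Step 1: Attempt 2-coloring using BFS:
  Start at vertex 1, assign color 0
  Color vertex 2 with color 1 (neighbor of 1)
  Color vertex 6 with color 1 (neighbor of 1)
  Color vertex 3 with color 0 (neighbor of 2)

Step 2: Conflict found! Vertices 2 and 6 are adjacent but have the same color.
This means the graph contains an odd cycle.

The graph is NOT bipartite.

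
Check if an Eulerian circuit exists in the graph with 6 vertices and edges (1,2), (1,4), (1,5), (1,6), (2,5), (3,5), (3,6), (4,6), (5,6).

Step 1: Find the degree of each vertex:
  deg(1) = 4
  deg(2) = 2
  deg(3) = 2
  deg(4) = 2
  deg(5) = 4
  deg(6) = 4

Step 2: Count vertices with odd degree:
  All vertices have even degree (0 odd-degree vertices)

Step 3: Apply Euler's theorem:
  - Eulerian circuit exists iff graph is connected and all vertices have even degree
  - Eulerian path exists iff graph is connected and has 0 or 2 odd-degree vertices

Graph is connected with 0 odd-degree vertices.
Both Eulerian circuit and Eulerian path exist.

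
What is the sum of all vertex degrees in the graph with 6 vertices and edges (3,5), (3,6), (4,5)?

Step 1: Count edges incident to each vertex:
  deg(1) = 0 (neighbors: none)
  deg(2) = 0 (neighbors: none)
  deg(3) = 2 (neighbors: 5, 6)
  deg(4) = 1 (neighbors: 5)
  deg(5) = 2 (neighbors: 3, 4)
  deg(6) = 1 (neighbors: 3)

Step 2: Sum all degrees:
  0 + 0 + 2 + 1 + 2 + 1 = 6

Verification: sum of degrees = 2 * |E| = 2 * 3 = 6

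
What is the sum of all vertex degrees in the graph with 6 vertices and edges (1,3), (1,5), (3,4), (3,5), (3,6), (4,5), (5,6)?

Step 1: Count edges incident to each vertex:
  deg(1) = 2 (neighbors: 3, 5)
  deg(2) = 0 (neighbors: none)
  deg(3) = 4 (neighbors: 1, 4, 5, 6)
  deg(4) = 2 (neighbors: 3, 5)
  deg(5) = 4 (neighbors: 1, 3, 4, 6)
  deg(6) = 2 (neighbors: 3, 5)

Step 2: Sum all degrees:
  2 + 0 + 4 + 2 + 4 + 2 = 14

Verification: sum of degrees = 2 * |E| = 2 * 7 = 14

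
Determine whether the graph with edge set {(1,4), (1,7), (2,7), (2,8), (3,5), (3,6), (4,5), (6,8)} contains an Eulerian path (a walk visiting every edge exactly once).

Step 1: Find the degree of each vertex:
  deg(1) = 2
  deg(2) = 2
  deg(3) = 2
  deg(4) = 2
  deg(5) = 2
  deg(6) = 2
  deg(7) = 2
  deg(8) = 2

Step 2: Count vertices with odd degree:
  All vertices have even degree (0 odd-degree vertices)

Step 3: Apply Euler's theorem:
  - Eulerian circuit exists iff graph is connected and all vertices have even degree
  - Eulerian path exists iff graph is connected and has 0 or 2 odd-degree vertices

Graph is connected with 0 odd-degree vertices.
Both Eulerian circuit and Eulerian path exist.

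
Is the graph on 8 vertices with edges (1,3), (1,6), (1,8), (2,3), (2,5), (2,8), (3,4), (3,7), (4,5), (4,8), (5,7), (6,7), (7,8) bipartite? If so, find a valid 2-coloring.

Step 1: Attempt 2-coloring using BFS:
  Start at vertex 1, assign color 0
  Color vertex 3 with color 1 (neighbor of 1)
  Color vertex 6 with color 1 (neighbor of 1)
  Color vertex 8 with color 1 (neighbor of 1)
  Color vertex 2 with color 0 (neighbor of 3)
  Color vertex 4 with color 0 (neighbor of 3)
  Color vertex 7 with color 0 (neighbor of 3)
  Color vertex 5 with color 1 (neighbor of 2)

Step 2: 2-coloring succeeded. No conflicts found.
  Set A (color 0): {1, 2, 4, 7}
  Set B (color 1): {3, 5, 6, 8}

The graph is bipartite with partition {1, 2, 4, 7}, {3, 5, 6, 8}.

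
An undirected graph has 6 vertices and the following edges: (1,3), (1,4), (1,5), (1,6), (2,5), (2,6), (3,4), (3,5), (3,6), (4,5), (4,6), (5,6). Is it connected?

Step 1: Build adjacency list from edges:
  1: 3, 4, 5, 6
  2: 5, 6
  3: 1, 4, 5, 6
  4: 1, 3, 5, 6
  5: 1, 2, 3, 4, 6
  6: 1, 2, 3, 4, 5

Step 2: Run BFS/DFS from vertex 1:
  Visited: {1, 3, 4, 5, 6, 2}
  Reached 6 of 6 vertices

Step 3: All 6 vertices reached from vertex 1, so the graph is connected.
Answer: Yes, the graph is connected.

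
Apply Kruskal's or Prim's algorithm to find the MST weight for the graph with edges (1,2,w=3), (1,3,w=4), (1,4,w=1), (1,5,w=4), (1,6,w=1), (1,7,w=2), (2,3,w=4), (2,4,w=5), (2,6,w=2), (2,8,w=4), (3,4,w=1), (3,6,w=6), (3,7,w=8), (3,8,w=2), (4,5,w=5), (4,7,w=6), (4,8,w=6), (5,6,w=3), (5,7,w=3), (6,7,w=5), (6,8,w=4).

Apply Kruskal's algorithm (sort edges by weight, add if no cycle):

Sorted edges by weight:
  (1,4) w=1
  (1,6) w=1
  (3,4) w=1
  (1,7) w=2
  (2,6) w=2
  (3,8) w=2
  (1,2) w=3
  (5,6) w=3
  (5,7) w=3
  (1,3) w=4
  (1,5) w=4
  (2,8) w=4
  (2,3) w=4
  (6,8) w=4
  (2,4) w=5
  (4,5) w=5
  (6,7) w=5
  (3,6) w=6
  (4,7) w=6
  (4,8) w=6
  (3,7) w=8

Add edge (1,4) w=1 -- no cycle. Running total: 1
Add edge (1,6) w=1 -- no cycle. Running total: 2
Add edge (3,4) w=1 -- no cycle. Running total: 3
Add edge (1,7) w=2 -- no cycle. Running total: 5
Add edge (2,6) w=2 -- no cycle. Running total: 7
Add edge (3,8) w=2 -- no cycle. Running total: 9
Skip edge (1,2) w=3 -- would create cycle
Add edge (5,6) w=3 -- no cycle. Running total: 12

MST edges: (1,4,w=1), (1,6,w=1), (3,4,w=1), (1,7,w=2), (2,6,w=2), (3,8,w=2), (5,6,w=3)
Total MST weight: 1 + 1 + 1 + 2 + 2 + 2 + 3 = 12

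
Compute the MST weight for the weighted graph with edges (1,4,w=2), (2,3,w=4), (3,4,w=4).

Apply Kruskal's algorithm (sort edges by weight, add if no cycle):

Sorted edges by weight:
  (1,4) w=2
  (2,3) w=4
  (3,4) w=4

Add edge (1,4) w=2 -- no cycle. Running total: 2
Add edge (2,3) w=4 -- no cycle. Running total: 6
Add edge (3,4) w=4 -- no cycle. Running total: 10

MST edges: (1,4,w=2), (2,3,w=4), (3,4,w=4)
Total MST weight: 2 + 4 + 4 = 10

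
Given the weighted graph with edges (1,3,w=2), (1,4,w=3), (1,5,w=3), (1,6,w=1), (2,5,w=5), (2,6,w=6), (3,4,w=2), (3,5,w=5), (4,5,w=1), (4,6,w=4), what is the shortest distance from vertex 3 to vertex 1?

Step 1: Build adjacency list with weights:
  1: 3(w=2), 4(w=3), 5(w=3), 6(w=1)
  2: 5(w=5), 6(w=6)
  3: 1(w=2), 4(w=2), 5(w=5)
  4: 1(w=3), 3(w=2), 5(w=1), 6(w=4)
  5: 1(w=3), 2(w=5), 3(w=5), 4(w=1)
  6: 1(w=1), 2(w=6), 4(w=4)

Step 2: Apply Dijkstra's algorithm from vertex 3:
  Visit vertex 3 (distance=0)
    Update dist[1] = 2
    Update dist[4] = 2
    Update dist[5] = 5
  Visit vertex 1 (distance=2)
    Update dist[6] = 3

Step 3: Shortest path: 3 -> 1
Total weight: 2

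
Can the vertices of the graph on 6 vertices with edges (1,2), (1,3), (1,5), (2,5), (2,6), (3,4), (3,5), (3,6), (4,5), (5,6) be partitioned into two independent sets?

Step 1: Attempt 2-coloring using BFS:
  Start at vertex 1, assign color 0
  Color vertex 2 with color 1 (neighbor of 1)
  Color vertex 3 with color 1 (neighbor of 1)
  Color vertex 5 with color 1 (neighbor of 1)

Step 2: Conflict found! Vertices 2 and 5 are adjacent but have the same color.
This means the graph contains an odd cycle.

The graph is NOT bipartite.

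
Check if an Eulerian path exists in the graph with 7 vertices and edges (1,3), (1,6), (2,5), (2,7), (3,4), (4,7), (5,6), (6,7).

Step 1: Find the degree of each vertex:
  deg(1) = 2
  deg(2) = 2
  deg(3) = 2
  deg(4) = 2
  deg(5) = 2
  deg(6) = 3
  deg(7) = 3

Step 2: Count vertices with odd degree:
  Odd-degree vertices: 6, 7 (2 total)

Step 3: Apply Euler's theorem:
  - Eulerian circuit exists iff graph is connected and all vertices have even degree
  - Eulerian path exists iff graph is connected and has 0 or 2 odd-degree vertices

Graph is connected with exactly 2 odd-degree vertices (6, 7).
Eulerian path exists (starting and ending at the odd-degree vertices), but no Eulerian circuit.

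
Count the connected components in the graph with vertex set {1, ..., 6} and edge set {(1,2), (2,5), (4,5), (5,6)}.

Step 1: Build adjacency list from edges:
  1: 2
  2: 1, 5
  3: (none)
  4: 5
  5: 2, 4, 6
  6: 5

Step 2: Run BFS/DFS from vertex 1:
  Visited: {1, 2, 5, 4, 6}
  Reached 5 of 6 vertices

Step 3: Only 5 of 6 vertices reached. Graph is disconnected.
Connected components: {1, 2, 4, 5, 6}, {3}
Number of connected components: 2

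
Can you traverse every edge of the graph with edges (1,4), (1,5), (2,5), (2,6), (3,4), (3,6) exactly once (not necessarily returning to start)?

Step 1: Find the degree of each vertex:
  deg(1) = 2
  deg(2) = 2
  deg(3) = 2
  deg(4) = 2
  deg(5) = 2
  deg(6) = 2

Step 2: Count vertices with odd degree:
  All vertices have even degree (0 odd-degree vertices)

Step 3: Apply Euler's theorem:
  - Eulerian circuit exists iff graph is connected and all vertices have even degree
  - Eulerian path exists iff graph is connected and has 0 or 2 odd-degree vertices

Graph is connected with 0 odd-degree vertices.
Both Eulerian circuit and Eulerian path exist.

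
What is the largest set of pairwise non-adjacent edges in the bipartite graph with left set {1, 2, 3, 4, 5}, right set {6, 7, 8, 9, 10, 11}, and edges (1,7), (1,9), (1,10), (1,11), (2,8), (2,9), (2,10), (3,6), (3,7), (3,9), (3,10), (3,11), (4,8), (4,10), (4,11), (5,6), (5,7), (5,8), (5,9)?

Step 1: List the neighbors of each left vertex:
  1: 7, 9, 10, 11
  2: 8, 9, 10
  3: 6, 7, 9, 10, 11
  4: 8, 10, 11
  5: 6, 7, 8, 9

Step 2: Greedily match left vertices, then look for augmenting paths:
  Match 1 -- 7
  Match 2 -- 8
  Match 3 -- 6
  Match 4 -- 10
  Match 5 -- 9
  No augmenting path remains.

Step 3: Verify this is maximum:
  Matching size 5 = min(|L|, |R|) = min(5, 6), which is an upper bound, so this matching is maximum.

Maximum matching: {(1,7), (2,8), (3,6), (4,10), (5,9)}
Size: 5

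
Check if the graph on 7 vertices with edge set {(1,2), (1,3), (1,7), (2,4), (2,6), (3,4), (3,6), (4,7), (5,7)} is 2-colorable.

Step 1: Attempt 2-coloring using BFS:
  Start at vertex 1, assign color 0
  Color vertex 2 with color 1 (neighbor of 1)
  Color vertex 3 with color 1 (neighbor of 1)
  Color vertex 7 with color 1 (neighbor of 1)
  Color vertex 4 with color 0 (neighbor of 2)
  Color vertex 6 with color 0 (neighbor of 2)
  Color vertex 5 with color 0 (neighbor of 7)

Step 2: 2-coloring succeeded. No conflicts found.
  Set A (color 0): {1, 4, 5, 6}
  Set B (color 1): {2, 3, 7}

The graph is bipartite with partition {1, 4, 5, 6}, {2, 3, 7}.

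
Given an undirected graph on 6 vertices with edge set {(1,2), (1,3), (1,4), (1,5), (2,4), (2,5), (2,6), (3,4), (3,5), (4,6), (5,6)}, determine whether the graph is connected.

Step 1: Build adjacency list from edges:
  1: 2, 3, 4, 5
  2: 1, 4, 5, 6
  3: 1, 4, 5
  4: 1, 2, 3, 6
  5: 1, 2, 3, 6
  6: 2, 4, 5

Step 2: Run BFS/DFS from vertex 1:
  Visited: {1, 2, 3, 4, 5, 6}
  Reached 6 of 6 vertices

Step 3: All 6 vertices reached from vertex 1, so the graph is connected.
Answer: Yes, the graph is connected.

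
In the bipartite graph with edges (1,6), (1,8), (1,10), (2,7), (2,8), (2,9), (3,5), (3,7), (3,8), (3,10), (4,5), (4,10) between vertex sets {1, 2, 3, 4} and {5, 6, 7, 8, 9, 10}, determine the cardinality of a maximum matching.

Step 1: List the neighbors of each left vertex:
  1: 6, 8, 10
  2: 7, 8, 9
  3: 5, 7, 8, 10
  4: 5, 10

Step 2: Greedily match left vertices, then look for augmenting paths:
  Match 1 -- 6
  Match 2 -- 7
  Match 3 -- 5
  Match 4 -- 10
  No augmenting path remains.

Step 3: Verify this is maximum:
  Matching size 4 = min(|L|, |R|) = min(4, 6), which is an upper bound, so this matching is maximum.

Maximum matching: {(1,6), (2,7), (3,5), (4,10)}
Size: 4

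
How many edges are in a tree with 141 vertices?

A tree on n vertices always has exactly n - 1 edges.
For n = 141: edges = 141 - 1 = 140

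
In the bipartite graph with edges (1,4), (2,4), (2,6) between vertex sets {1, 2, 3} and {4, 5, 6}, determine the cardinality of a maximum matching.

Step 1: List the neighbors of each left vertex:
  1: 4
  2: 4, 6
  3: (none)

Step 2: Greedily match left vertices, then look for augmenting paths:
  Match 1 -- 4
  Match 2 -- 6
  No augmenting path remains.

Step 3: Verify this is maximum:
  Matching has size 2. The vertex set {1, 2} covers every edge and has size 2; any matching has at most one edge per cover vertex, so 2 is maximum (König's theorem).

Maximum matching: {(1,4), (2,6)}
Size: 2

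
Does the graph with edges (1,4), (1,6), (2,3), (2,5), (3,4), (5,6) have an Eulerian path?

Step 1: Find the degree of each vertex:
  deg(1) = 2
  deg(2) = 2
  deg(3) = 2
  deg(4) = 2
  deg(5) = 2
  deg(6) = 2

Step 2: Count vertices with odd degree:
  All vertices have even degree (0 odd-degree vertices)

Step 3: Apply Euler's theorem:
  - Eulerian circuit exists iff graph is connected and all vertices have even degree
  - Eulerian path exists iff graph is connected and has 0 or 2 odd-degree vertices

Graph is connected with 0 odd-degree vertices.
Both Eulerian circuit and Eulerian path exist.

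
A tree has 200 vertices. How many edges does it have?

A tree on n vertices always has exactly n - 1 edges.
For n = 200: edges = 200 - 1 = 199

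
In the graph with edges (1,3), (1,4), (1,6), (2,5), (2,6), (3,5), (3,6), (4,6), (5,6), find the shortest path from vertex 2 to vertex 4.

Step 1: Build adjacency list:
  1: 3, 4, 6
  2: 5, 6
  3: 1, 5, 6
  4: 1, 6
  5: 2, 3, 6
  6: 1, 2, 3, 4, 5

Step 2: BFS from vertex 2 to find shortest path to 4:
  vertex 5 reached at distance 1
  vertex 6 reached at distance 1
  vertex 3 reached at distance 2
  vertex 1 reached at distance 2
  vertex 4 reached at distance 2

Step 3: Shortest path: 2 -> 6 -> 4
Path length: 2 edges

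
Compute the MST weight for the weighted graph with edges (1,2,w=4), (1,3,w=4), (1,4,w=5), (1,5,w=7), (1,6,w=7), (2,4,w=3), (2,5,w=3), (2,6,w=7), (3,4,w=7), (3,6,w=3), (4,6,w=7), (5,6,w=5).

Apply Kruskal's algorithm (sort edges by weight, add if no cycle):

Sorted edges by weight:
  (2,4) w=3
  (2,5) w=3
  (3,6) w=3
  (1,2) w=4
  (1,3) w=4
  (1,4) w=5
  (5,6) w=5
  (1,6) w=7
  (1,5) w=7
  (2,6) w=7
  (3,4) w=7
  (4,6) w=7

Add edge (2,4) w=3 -- no cycle. Running total: 3
Add edge (2,5) w=3 -- no cycle. Running total: 6
Add edge (3,6) w=3 -- no cycle. Running total: 9
Add edge (1,2) w=4 -- no cycle. Running total: 13
Add edge (1,3) w=4 -- no cycle. Running total: 17

MST edges: (2,4,w=3), (2,5,w=3), (3,6,w=3), (1,2,w=4), (1,3,w=4)
Total MST weight: 3 + 3 + 3 + 4 + 4 = 17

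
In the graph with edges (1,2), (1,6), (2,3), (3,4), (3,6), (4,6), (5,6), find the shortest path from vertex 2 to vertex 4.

Step 1: Build adjacency list:
  1: 2, 6
  2: 1, 3
  3: 2, 4, 6
  4: 3, 6
  5: 6
  6: 1, 3, 4, 5

Step 2: BFS from vertex 2 to find shortest path to 4:
  vertex 1 reached at distance 1
  vertex 3 reached at distance 1
  vertex 6 reached at distance 2
  vertex 4 reached at distance 2

Step 3: Shortest path: 2 -> 3 -> 4
Path length: 2 edges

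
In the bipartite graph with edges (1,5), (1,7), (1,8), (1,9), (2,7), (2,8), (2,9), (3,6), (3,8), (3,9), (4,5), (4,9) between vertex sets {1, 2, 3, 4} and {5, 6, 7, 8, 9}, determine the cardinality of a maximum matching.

Step 1: List the neighbors of each left vertex:
  1: 5, 7, 8, 9
  2: 7, 8, 9
  3: 6, 8, 9
  4: 5, 9

Step 2: Greedily match left vertices, then look for augmenting paths:
  Match 1 -- 5
  Match 2 -- 7
  Match 3 -- 6
  Match 4 -- 9
  No augmenting path remains.

Step 3: Verify this is maximum:
  Matching size 4 = min(|L|, |R|) = min(4, 5), which is an upper bound, so this matching is maximum.

Maximum matching: {(1,5), (2,7), (3,6), (4,9)}
Size: 4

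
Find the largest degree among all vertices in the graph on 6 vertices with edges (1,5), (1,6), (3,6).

Step 1: Count edges incident to each vertex:
  deg(1) = 2 (neighbors: 5, 6)
  deg(2) = 0 (neighbors: none)
  deg(3) = 1 (neighbors: 6)
  deg(4) = 0 (neighbors: none)
  deg(5) = 1 (neighbors: 1)
  deg(6) = 2 (neighbors: 1, 3)

Step 2: Find maximum:
  max(2, 0, 1, 0, 1, 2) = 2 (vertex 1)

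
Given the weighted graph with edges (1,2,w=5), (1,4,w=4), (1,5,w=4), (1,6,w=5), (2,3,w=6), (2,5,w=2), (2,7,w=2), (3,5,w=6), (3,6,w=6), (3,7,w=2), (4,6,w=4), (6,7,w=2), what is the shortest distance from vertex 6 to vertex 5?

Step 1: Build adjacency list with weights:
  1: 2(w=5), 4(w=4), 5(w=4), 6(w=5)
  2: 1(w=5), 3(w=6), 5(w=2), 7(w=2)
  3: 2(w=6), 5(w=6), 6(w=6), 7(w=2)
  4: 1(w=4), 6(w=4)
  5: 1(w=4), 2(w=2), 3(w=6)
  6: 1(w=5), 3(w=6), 4(w=4), 7(w=2)
  7: 2(w=2), 3(w=2), 6(w=2)

Step 2: Apply Dijkstra's algorithm from vertex 6:
  Visit vertex 6 (distance=0)
    Update dist[1] = 5
    Update dist[3] = 6
    Update dist[4] = 4
    Update dist[7] = 2
  Visit vertex 7 (distance=2)
    Update dist[2] = 4
    Update dist[3] = 4
  Visit vertex 2 (distance=4)
    Update dist[5] = 6
  Visit vertex 3 (distance=4)
  Visit vertex 4 (distance=4)
  Visit vertex 1 (distance=5)
  Visit vertex 5 (distance=6)

Step 3: Shortest path: 6 -> 7 -> 2 -> 5
Total weight: 2 + 2 + 2 = 6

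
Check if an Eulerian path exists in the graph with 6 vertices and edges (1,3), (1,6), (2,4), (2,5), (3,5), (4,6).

Step 1: Find the degree of each vertex:
  deg(1) = 2
  deg(2) = 2
  deg(3) = 2
  deg(4) = 2
  deg(5) = 2
  deg(6) = 2

Step 2: Count vertices with odd degree:
  All vertices have even degree (0 odd-degree vertices)

Step 3: Apply Euler's theorem:
  - Eulerian circuit exists iff graph is connected and all vertices have even degree
  - Eulerian path exists iff graph is connected and has 0 or 2 odd-degree vertices

Graph is connected with 0 odd-degree vertices.
Both Eulerian circuit and Eulerian path exist.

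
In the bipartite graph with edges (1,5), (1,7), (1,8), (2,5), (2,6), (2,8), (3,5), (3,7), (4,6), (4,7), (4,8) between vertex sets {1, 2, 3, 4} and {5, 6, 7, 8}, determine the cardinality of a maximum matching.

Step 1: List the neighbors of each left vertex:
  1: 5, 7, 8
  2: 5, 6, 8
  3: 5, 7
  4: 6, 7, 8

Step 2: Greedily match left vertices, then look for augmenting paths:
  Match 1 -- 5
  Match 2 -- 6
  Match 3 -- 7
  Match 4 -- 8
  No augmenting path remains.

Step 3: Verify this is maximum:
  Matching size 4 = min(|L|, |R|) = min(4, 4), which is an upper bound, so this matching is maximum.

Maximum matching: {(1,5), (2,6), (3,7), (4,8)}
Size: 4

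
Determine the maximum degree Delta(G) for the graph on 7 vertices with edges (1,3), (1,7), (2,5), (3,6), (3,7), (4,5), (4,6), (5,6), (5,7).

Step 1: Count edges incident to each vertex:
  deg(1) = 2 (neighbors: 3, 7)
  deg(2) = 1 (neighbors: 5)
  deg(3) = 3 (neighbors: 1, 6, 7)
  deg(4) = 2 (neighbors: 5, 6)
  deg(5) = 4 (neighbors: 2, 4, 6, 7)
  deg(6) = 3 (neighbors: 3, 4, 5)
  deg(7) = 3 (neighbors: 1, 3, 5)

Step 2: Find maximum:
  max(2, 1, 3, 2, 4, 3, 3) = 4 (vertex 5)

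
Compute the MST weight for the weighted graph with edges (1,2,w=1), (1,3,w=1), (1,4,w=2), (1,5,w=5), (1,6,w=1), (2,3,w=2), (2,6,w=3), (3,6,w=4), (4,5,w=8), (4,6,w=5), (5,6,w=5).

Apply Kruskal's algorithm (sort edges by weight, add if no cycle):

Sorted edges by weight:
  (1,2) w=1
  (1,3) w=1
  (1,6) w=1
  (1,4) w=2
  (2,3) w=2
  (2,6) w=3
  (3,6) w=4
  (1,5) w=5
  (4,6) w=5
  (5,6) w=5
  (4,5) w=8

Add edge (1,2) w=1 -- no cycle. Running total: 1
Add edge (1,3) w=1 -- no cycle. Running total: 2
Add edge (1,6) w=1 -- no cycle. Running total: 3
Add edge (1,4) w=2 -- no cycle. Running total: 5
Skip edge (2,3) w=2 -- would create cycle
Skip edge (2,6) w=3 -- would create cycle
Skip edge (3,6) w=4 -- would create cycle
Add edge (1,5) w=5 -- no cycle. Running total: 10

MST edges: (1,2,w=1), (1,3,w=1), (1,6,w=1), (1,4,w=2), (1,5,w=5)
Total MST weight: 1 + 1 + 1 + 2 + 5 = 10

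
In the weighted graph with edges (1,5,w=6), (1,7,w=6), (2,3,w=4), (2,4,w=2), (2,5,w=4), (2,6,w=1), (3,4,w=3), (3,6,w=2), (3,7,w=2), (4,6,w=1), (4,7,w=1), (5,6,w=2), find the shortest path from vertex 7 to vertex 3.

Step 1: Build adjacency list with weights:
  1: 5(w=6), 7(w=6)
  2: 3(w=4), 4(w=2), 5(w=4), 6(w=1)
  3: 2(w=4), 4(w=3), 6(w=2), 7(w=2)
  4: 2(w=2), 3(w=3), 6(w=1), 7(w=1)
  5: 1(w=6), 2(w=4), 6(w=2)
  6: 2(w=1), 3(w=2), 4(w=1), 5(w=2)
  7: 1(w=6), 3(w=2), 4(w=1)

Step 2: Apply Dijkstra's algorithm from vertex 7:
  Visit vertex 7 (distance=0)
    Update dist[1] = 6
    Update dist[3] = 2
    Update dist[4] = 1
  Visit vertex 4 (distance=1)
    Update dist[2] = 3
    Update dist[6] = 2
  Visit vertex 3 (distance=2)

Step 3: Shortest path: 7 -> 3
Total weight: 2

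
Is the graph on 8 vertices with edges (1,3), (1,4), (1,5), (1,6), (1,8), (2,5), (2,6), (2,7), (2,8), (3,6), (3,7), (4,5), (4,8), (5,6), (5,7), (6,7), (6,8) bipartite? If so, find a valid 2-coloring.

Step 1: Attempt 2-coloring using BFS:
  Start at vertex 1, assign color 0
  Color vertex 3 with color 1 (neighbor of 1)
  Color vertex 4 with color 1 (neighbor of 1)
  Color vertex 5 with color 1 (neighbor of 1)
  Color vertex 6 with color 1 (neighbor of 1)
  Color vertex 8 with color 1 (neighbor of 1)

Step 2: Conflict found! Vertices 3 and 6 are adjacent but have the same color.
This means the graph contains an odd cycle.

The graph is NOT bipartite.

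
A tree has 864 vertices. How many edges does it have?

A tree on n vertices always has exactly n - 1 edges.
For n = 864: edges = 864 - 1 = 863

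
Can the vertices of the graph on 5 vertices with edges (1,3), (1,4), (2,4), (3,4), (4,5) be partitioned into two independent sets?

Step 1: Attempt 2-coloring using BFS:
  Start at vertex 1, assign color 0
  Color vertex 3 with color 1 (neighbor of 1)
  Color vertex 4 with color 1 (neighbor of 1)

Step 2: Conflict found! Vertices 3 and 4 are adjacent but have the same color.
This means the graph contains an odd cycle.

The graph is NOT bipartite.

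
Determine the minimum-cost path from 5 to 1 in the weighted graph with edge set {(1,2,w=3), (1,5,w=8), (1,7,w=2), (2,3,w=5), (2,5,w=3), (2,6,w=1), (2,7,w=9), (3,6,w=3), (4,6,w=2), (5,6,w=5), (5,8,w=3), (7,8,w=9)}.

Step 1: Build adjacency list with weights:
  1: 2(w=3), 5(w=8), 7(w=2)
  2: 1(w=3), 3(w=5), 5(w=3), 6(w=1), 7(w=9)
  3: 2(w=5), 6(w=3)
  4: 6(w=2)
  5: 1(w=8), 2(w=3), 6(w=5), 8(w=3)
  6: 2(w=1), 3(w=3), 4(w=2), 5(w=5)
  7: 1(w=2), 2(w=9), 8(w=9)
  8: 5(w=3), 7(w=9)

Step 2: Apply Dijkstra's algorithm from vertex 5:
  Visit vertex 5 (distance=0)
    Update dist[1] = 8
    Update dist[2] = 3
    Update dist[6] = 5
    Update dist[8] = 3
  Visit vertex 2 (distance=3)
    Update dist[1] = 6
    Update dist[3] = 8
    Update dist[6] = 4
    Update dist[7] = 12
  Visit vertex 8 (distance=3)
  Visit vertex 6 (distance=4)
    Update dist[3] = 7
    Update dist[4] = 6
  Visit vertex 1 (distance=6)
    Update dist[7] = 8

Step 3: Shortest path: 5 -> 2 -> 1
Total weight: 3 + 3 = 6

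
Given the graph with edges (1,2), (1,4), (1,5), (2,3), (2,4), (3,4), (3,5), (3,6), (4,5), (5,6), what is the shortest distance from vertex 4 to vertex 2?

Step 1: Build adjacency list:
  1: 2, 4, 5
  2: 1, 3, 4
  3: 2, 4, 5, 6
  4: 1, 2, 3, 5
  5: 1, 3, 4, 6
  6: 3, 5

Step 2: BFS from vertex 4 to find shortest path to 2:
  vertex 1 reached at distance 1
  vertex 2 reached at distance 1

Step 3: Shortest path: 4 -> 2
Path length: 1 edge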